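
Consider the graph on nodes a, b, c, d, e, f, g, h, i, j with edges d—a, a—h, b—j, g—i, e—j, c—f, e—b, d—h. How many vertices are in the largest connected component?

Starting from g we can reach g, i. That is one component of size 2.
Starting from c we can reach c, f. That is one component of size 2.
Starting from b we can reach b, e, j. That is one component of size 3.
Starting from a we can reach a, d, h. That is one component of size 3.
The largest has 3 vertices.

3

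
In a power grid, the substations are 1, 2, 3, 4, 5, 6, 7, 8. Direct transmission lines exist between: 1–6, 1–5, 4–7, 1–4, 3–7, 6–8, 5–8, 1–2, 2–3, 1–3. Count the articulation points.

1

Removing 1 increases the component count from 1 to 2, so 1 is a cut vertex.
By contrast removing 2 leaves 1 component; it is not a cut vertex. No other vertex is a cut vertex either.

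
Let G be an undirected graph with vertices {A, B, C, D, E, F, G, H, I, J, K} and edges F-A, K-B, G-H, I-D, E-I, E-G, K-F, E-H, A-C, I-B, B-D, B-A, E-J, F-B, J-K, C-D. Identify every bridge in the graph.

none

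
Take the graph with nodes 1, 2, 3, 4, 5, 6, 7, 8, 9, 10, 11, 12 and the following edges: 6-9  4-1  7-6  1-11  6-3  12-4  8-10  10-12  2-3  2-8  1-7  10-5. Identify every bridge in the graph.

The edges on the cycle 2-8-10-12-4-1-7-6-3-2 are not bridges since each lies on that cycle.
But removing 11-1 disconnects 11 from 1; removing 10-5 disconnects 10 from 5; removing 9-6 disconnects 9 from 6 — these are bridges.

1-11, 10-5, 6-9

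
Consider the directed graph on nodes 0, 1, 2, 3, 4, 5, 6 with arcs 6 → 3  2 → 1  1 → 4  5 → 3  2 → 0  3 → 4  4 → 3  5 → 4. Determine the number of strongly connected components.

6

{3, 4} are all mutually reachable — one SCC of size 2.
{0} is an SCC by itself.
{5} is an SCC by itself.
{1} is an SCC by itself.
{2} is an SCC by itself.
(and 1 more singleton SCC)
That gives 6 strongly connected components.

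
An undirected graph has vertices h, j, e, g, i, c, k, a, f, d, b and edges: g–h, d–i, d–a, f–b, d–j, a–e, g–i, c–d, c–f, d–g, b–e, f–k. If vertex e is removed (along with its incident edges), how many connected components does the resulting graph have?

1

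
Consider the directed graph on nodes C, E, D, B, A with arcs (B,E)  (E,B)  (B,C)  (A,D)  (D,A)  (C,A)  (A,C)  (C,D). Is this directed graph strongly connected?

There is no directed path from D to E, so the graph is not strongly connected.

No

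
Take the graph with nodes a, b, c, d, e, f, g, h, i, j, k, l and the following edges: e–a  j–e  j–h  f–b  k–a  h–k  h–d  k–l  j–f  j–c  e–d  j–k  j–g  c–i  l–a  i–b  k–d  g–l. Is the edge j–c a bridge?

After removing j–c, the path j-f-b-i-c still connects them, so the edge is not a bridge.

No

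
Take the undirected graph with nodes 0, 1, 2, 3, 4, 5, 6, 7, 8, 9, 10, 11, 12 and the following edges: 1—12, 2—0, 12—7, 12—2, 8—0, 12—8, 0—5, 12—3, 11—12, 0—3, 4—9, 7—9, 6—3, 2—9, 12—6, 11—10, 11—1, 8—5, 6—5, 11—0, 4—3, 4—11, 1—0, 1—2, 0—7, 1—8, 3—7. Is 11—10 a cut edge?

Yes

Removing 11—10 leaves no path between 11 and 10: the component count goes from 1 to 2. So it is a bridge.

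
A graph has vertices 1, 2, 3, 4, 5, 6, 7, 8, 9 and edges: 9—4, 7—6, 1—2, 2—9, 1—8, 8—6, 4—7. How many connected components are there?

3

5 is isolated — a component by itself.
3 is isolated — a component by itself.
Starting from 1 we can reach 1, 2, 4, 6, 7, 8, 9. That is one component of size 7.
Total: 3 components.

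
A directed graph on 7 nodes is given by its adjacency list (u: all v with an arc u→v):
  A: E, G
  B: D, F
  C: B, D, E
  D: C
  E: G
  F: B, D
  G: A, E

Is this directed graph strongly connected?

No

There is no directed path from E to D, so the graph is not strongly connected.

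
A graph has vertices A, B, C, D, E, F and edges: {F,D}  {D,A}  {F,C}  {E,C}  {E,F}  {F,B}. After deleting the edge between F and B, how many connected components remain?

2

Before removal there is 1 component.
F - B is a bridge — removing it separates F's side from B's side.
After removal: 2 components.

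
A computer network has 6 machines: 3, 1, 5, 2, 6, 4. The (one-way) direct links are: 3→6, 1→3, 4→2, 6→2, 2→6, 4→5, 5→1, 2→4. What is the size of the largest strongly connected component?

6

{1, 2, 3, 4, 5, 6} are all mutually reachable — one SCC of size 6.
The largest has 6 vertices.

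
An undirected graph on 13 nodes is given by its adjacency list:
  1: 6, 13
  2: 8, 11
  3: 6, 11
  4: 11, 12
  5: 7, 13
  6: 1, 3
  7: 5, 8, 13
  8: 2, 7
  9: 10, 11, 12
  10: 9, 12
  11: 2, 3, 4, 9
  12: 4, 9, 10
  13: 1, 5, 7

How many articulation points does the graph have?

Removing 11 increases the component count from 1 to 2, so 11 is a cut vertex.
By contrast removing 9 leaves 1 component; it is not a cut vertex. No other vertex is a cut vertex either.

1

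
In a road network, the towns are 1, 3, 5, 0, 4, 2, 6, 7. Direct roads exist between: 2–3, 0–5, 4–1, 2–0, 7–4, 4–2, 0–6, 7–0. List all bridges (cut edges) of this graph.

0-5, 0-6, 1-4, 2-3

The edges on the cycle 7-4-2-0-7 are not bridges since each lies on that cycle.
But removing 4–1 disconnects 4 from 1; removing 0–5 disconnects 0 from 5; removing 2–3 disconnects 2 from 3; removing 0–6 disconnects 0 from 6 — these are bridges.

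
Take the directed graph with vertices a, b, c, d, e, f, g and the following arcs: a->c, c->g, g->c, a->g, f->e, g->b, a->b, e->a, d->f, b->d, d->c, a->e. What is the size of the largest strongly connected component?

7

{a, b, c, d, e, f, g} are all mutually reachable — one SCC of size 7.
The largest has 7 vertices.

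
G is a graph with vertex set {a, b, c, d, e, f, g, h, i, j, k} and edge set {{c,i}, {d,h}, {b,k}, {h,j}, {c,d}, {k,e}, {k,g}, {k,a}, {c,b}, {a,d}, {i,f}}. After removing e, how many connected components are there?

1

With e gone, the remaining components are: {a, b, c, d, f, g, h, i, j, k}.
That is 1 component.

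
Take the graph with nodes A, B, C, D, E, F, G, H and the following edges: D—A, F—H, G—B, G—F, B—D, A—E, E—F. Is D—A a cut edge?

After removing D—A, the path D-B-G-F-E-A still connects them, so the edge is not a bridge.

No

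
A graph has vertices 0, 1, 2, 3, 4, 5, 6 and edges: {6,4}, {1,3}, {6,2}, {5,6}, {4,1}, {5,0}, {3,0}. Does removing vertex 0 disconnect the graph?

No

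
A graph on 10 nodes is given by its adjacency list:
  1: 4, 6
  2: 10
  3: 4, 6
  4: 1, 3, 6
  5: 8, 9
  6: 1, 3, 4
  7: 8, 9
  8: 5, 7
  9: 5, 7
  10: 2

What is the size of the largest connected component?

Starting from 2 we can reach 2, 10. That is one component of size 2.
Starting from 1 we can reach 1, 3, 4, 6. That is one component of size 4.
Starting from 5 we can reach 5, 7, 8, 9. That is one component of size 4.
The largest has 4 vertices.

4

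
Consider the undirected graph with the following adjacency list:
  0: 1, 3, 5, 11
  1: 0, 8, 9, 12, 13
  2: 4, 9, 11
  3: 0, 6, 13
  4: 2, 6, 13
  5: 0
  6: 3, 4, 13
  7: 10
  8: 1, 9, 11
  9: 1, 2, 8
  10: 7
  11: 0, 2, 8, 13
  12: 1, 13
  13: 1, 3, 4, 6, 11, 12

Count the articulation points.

Removing 0 increases the component count from 2 to 3, so 0 is a cut vertex.
By contrast removing 13 leaves 2 components; it is not a cut vertex. No other vertex is a cut vertex either.

1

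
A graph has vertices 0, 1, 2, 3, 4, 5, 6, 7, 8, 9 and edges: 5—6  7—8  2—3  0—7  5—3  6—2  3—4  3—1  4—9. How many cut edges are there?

5

The edges on the cycle 5-6-2-3-5 are not bridges since each lies on that cycle.
But removing 3—4 disconnects 3 from 4; removing 7—8 disconnects 7 from 8; removing 4—9 disconnects 4 from 9; removing 3—1 disconnects 3 from 1 — these are bridges.
In total 5 edges are bridges.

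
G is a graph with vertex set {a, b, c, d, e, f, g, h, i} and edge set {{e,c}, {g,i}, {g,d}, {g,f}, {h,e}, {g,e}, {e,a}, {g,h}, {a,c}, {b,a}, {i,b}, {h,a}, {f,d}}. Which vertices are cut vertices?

Removing g increases the component count from 1 to 2, so g is a cut vertex.
By contrast removing a leaves 1 component; it is not a cut vertex. No other vertex is a cut vertex either.

g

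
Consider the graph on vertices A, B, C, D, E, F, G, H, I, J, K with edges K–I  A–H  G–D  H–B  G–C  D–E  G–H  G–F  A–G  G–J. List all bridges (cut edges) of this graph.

B-H, C-G, D-E, D-G, F-G, G-J, I-K

The edges on the cycle A-G-H-A are not bridges since each lies on that cycle.
But removing G–C disconnects G from C; removing G–F disconnects G from F; removing H–B disconnects H from B; removing K–I disconnects K from I — these are bridges.
In total 7 edges are bridges.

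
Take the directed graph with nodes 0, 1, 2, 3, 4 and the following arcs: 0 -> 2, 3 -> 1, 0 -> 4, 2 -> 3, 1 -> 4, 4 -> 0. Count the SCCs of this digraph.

{0, 1, 2, 3, 4} are all mutually reachable — one SCC of size 5.
That gives 1 strongly connected component.

1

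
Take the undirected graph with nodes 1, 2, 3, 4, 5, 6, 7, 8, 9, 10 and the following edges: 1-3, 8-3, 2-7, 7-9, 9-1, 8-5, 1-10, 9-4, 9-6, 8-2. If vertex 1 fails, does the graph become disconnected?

Deleting 1 raises the number of components from 1 to 2, so 1 is a cut vertex.

Yes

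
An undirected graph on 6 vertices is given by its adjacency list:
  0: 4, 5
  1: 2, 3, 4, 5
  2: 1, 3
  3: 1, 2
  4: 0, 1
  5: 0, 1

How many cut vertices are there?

1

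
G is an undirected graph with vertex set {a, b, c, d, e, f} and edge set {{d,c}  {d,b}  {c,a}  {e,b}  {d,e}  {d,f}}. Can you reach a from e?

From e we can reach a, b, c, d, e, f, which includes a.

Yes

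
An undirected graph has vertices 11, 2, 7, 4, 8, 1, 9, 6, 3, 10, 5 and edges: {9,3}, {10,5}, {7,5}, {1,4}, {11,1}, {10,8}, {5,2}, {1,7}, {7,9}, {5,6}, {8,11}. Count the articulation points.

Removing 1 increases the component count from 1 to 2, so 1 is a cut vertex.
Removing 5 increases the component count from 1 to 3, so 5 is a cut vertex.
Removing 7 increases the component count from 1 to 2, so 7 is a cut vertex.
Likewise 9 is a cut vertex.
By contrast removing 10 leaves 1 component; it is not a cut vertex. No other vertex is a cut vertex either.

4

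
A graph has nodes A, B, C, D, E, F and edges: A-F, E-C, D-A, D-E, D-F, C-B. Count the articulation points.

Removing C increases the component count from 1 to 2, so C is a cut vertex.
Removing D increases the component count from 1 to 2, so D is a cut vertex.
Removing E increases the component count from 1 to 2, so E is a cut vertex.
By contrast removing F leaves 1 component; it is not a cut vertex. No other vertex is a cut vertex either.

3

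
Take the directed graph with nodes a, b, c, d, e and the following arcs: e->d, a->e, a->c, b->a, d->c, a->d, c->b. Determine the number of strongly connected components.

{a, b, c, d, e} are all mutually reachable — one SCC of size 5.
That gives 1 strongly connected component.

1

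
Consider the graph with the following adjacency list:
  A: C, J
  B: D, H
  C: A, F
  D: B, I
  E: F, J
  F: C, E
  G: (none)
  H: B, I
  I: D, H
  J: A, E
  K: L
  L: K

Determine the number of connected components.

4

G is isolated — a component by itself.
Starting from K we can reach K, L. That is one component of size 2.
Starting from B we can reach B, D, H, I. That is one component of size 4.
Starting from A we can reach A, C, E, F, J. That is one component of size 5.
Total: 4 components.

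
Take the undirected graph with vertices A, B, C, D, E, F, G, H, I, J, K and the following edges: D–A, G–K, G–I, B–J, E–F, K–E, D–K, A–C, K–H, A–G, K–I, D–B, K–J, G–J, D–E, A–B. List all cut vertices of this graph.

A, E, K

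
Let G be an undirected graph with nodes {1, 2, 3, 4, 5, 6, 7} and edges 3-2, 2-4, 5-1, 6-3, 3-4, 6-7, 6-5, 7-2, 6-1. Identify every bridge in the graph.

The edges on the cycle 6-5-1-6 are not bridges since each lies on that cycle.
Every edge lies on some cycle, so there are no bridges.

none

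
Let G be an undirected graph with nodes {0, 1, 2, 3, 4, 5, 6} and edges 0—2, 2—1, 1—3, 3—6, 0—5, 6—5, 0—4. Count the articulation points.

1

Removing 0 increases the component count from 1 to 2, so 0 is a cut vertex.
By contrast removing 1 leaves 1 component; it is not a cut vertex. No other vertex is a cut vertex either.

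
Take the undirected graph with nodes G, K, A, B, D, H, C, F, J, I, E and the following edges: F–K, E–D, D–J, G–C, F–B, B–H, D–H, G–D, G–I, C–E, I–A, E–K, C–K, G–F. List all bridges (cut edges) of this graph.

A-I, D-J, G-I

The edges on the cycle G-C-E-K-F-G are not bridges since each lies on that cycle.
But removing I–A disconnects I from A; removing I–G disconnects I from G; removing J–D disconnects J from D — these are bridges.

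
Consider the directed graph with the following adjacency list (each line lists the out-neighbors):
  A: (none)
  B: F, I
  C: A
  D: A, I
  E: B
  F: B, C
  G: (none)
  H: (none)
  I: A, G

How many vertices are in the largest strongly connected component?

2

{B, F} are all mutually reachable — one SCC of size 2.
{C} is an SCC by itself.
{H} is an SCC by itself.
{I} is an SCC by itself.
{G} is an SCC by itself.
(and 3 more singleton SCCs)
The largest has 2 vertices.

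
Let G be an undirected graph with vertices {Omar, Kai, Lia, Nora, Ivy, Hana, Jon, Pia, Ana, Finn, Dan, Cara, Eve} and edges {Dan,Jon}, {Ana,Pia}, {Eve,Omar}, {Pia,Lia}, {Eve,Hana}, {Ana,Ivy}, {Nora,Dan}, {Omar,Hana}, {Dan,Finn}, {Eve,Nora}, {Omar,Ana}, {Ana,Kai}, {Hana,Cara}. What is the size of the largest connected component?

Starting from Ana we can reach Ana, Dan, Eve, Ivy, Jon, Kai, Lia, Pia, Cara, Finn, Hana, Nora, Omar. That is one component of size 13.
The largest has 13 vertices.

13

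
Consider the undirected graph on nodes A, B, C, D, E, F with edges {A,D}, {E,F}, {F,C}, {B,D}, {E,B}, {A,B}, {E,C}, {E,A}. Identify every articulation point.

E

Removing E increases the component count from 1 to 2, so E is a cut vertex.
By contrast removing A leaves 1 component; it is not a cut vertex. No other vertex is a cut vertex either.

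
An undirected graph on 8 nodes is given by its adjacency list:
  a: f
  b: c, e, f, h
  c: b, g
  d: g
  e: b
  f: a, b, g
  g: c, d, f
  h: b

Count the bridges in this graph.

4

The edges on the cycle b-f-g-c-b are not bridges since each lies on that cycle.
But removing g-d disconnects g from d; removing f-a disconnects f from a; removing b-e disconnects b from e; removing b-h disconnects b from h — these are bridges.
That makes 4 bridges.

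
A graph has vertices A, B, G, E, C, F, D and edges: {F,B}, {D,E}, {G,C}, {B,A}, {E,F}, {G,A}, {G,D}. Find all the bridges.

C-G

The edges on the cycle G-D-E-F-B-A-G are not bridges since each lies on that cycle.
But removing G-C disconnects G from C — this is a bridge.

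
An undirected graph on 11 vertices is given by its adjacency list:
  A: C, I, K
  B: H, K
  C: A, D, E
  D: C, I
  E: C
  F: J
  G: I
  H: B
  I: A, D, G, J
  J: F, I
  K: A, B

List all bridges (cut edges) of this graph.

A-K, B-H, B-K, C-E, F-J, G-I, I-J

The edges on the cycle A-I-D-C-A are not bridges since each lies on that cycle.
But removing I-G disconnects I from G; removing A-K disconnects A from K; removing I-J disconnects I from J; removing J-F disconnects J from F — these are bridges.
In total 7 edges are bridges.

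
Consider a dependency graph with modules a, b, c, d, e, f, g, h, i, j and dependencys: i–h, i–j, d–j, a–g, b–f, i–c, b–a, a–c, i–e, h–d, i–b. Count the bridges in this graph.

3

The edges on the cycle i-h-d-j-i are not bridges since each lies on that cycle.
But removing b–f disconnects b from f; removing g–a disconnects g from a; removing e–i disconnects e from i — these are bridges.
That makes 3 bridges.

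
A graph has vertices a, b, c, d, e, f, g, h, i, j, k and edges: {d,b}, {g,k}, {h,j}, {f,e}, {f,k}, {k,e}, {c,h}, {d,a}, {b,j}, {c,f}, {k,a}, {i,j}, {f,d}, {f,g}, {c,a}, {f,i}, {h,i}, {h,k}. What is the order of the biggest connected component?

Starting from a we can reach a, b, c, d, e, f, g, h, i, j, k. That is one component of size 11.
The largest has 11 vertices.

11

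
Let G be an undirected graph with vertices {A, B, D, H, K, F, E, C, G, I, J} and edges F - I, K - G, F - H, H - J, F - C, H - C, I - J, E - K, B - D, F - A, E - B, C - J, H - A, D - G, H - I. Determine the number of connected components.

2

Starting from B we can reach B, D, E, G, K. That is one component of size 5.
Starting from A we can reach A, C, F, H, I, J. That is one component of size 6.
Total: 2 components.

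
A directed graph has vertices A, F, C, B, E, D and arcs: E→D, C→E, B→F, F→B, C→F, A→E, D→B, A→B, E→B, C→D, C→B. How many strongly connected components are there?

5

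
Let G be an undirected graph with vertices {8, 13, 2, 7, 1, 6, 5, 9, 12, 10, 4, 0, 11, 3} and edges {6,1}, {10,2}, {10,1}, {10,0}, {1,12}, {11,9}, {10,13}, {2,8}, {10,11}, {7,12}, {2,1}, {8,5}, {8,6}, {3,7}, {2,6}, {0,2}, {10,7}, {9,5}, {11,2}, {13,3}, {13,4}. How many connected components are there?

Starting from 0 we can reach 0, 1, 2, 3, 4, 5, 6, 7, 8, 9, 10, 11, 12, 13. That is one component of size 14.
Total: 1 component.

1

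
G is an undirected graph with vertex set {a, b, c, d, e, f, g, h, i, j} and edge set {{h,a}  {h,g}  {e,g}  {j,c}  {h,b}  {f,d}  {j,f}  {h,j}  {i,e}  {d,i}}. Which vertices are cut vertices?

h, j

Removing h increases the component count from 1 to 3, so h is a cut vertex.
Removing j increases the component count from 1 to 2, so j is a cut vertex.
By contrast removing c leaves 1 component; it is not a cut vertex. No other vertex is a cut vertex either.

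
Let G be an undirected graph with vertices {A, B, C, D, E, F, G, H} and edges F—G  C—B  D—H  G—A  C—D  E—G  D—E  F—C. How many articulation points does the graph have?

3

Removing C increases the component count from 1 to 2, so C is a cut vertex.
Removing D increases the component count from 1 to 2, so D is a cut vertex.
Removing G increases the component count from 1 to 2, so G is a cut vertex.
By contrast removing B leaves 1 component; it is not a cut vertex. No other vertex is a cut vertex either.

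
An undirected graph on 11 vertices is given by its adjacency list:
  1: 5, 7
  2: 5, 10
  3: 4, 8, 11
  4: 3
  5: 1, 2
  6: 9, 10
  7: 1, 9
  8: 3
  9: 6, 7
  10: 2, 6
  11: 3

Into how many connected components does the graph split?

Starting from 3 we can reach 3, 4, 8, 11. That is one component of size 4.
Starting from 1 we can reach 1, 2, 5, 6, 7, 9, 10. That is one component of size 7.
Total: 2 components.

2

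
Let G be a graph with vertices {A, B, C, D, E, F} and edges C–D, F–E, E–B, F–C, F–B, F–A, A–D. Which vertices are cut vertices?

F

Removing F increases the component count from 1 to 2, so F is a cut vertex.
By contrast removing E leaves 1 component; it is not a cut vertex. No other vertex is a cut vertex either.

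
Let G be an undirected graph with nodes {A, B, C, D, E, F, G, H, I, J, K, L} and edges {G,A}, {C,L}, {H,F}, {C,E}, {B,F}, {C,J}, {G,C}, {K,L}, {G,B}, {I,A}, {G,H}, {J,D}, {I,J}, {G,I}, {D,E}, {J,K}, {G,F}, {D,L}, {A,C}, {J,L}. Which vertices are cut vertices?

G

Removing G increases the component count from 1 to 2, so G is a cut vertex.
By contrast removing E leaves 1 component; it is not a cut vertex. No other vertex is a cut vertex either.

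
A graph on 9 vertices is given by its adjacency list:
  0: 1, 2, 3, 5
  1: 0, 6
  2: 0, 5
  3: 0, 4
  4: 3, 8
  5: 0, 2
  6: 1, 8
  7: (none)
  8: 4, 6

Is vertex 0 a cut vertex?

Yes

Deleting 0 raises the number of components from 2 to 3, so 0 is a cut vertex.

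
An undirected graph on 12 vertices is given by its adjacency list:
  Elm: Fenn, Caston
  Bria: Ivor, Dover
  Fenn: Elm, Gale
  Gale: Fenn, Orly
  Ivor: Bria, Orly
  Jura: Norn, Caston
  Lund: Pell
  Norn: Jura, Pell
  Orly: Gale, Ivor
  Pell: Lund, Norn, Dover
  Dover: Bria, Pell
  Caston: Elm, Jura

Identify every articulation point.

Pell

Removing Pell increases the component count from 1 to 2, so Pell is a cut vertex.
By contrast removing Fenn leaves 1 component; it is not a cut vertex. No other vertex is a cut vertex either.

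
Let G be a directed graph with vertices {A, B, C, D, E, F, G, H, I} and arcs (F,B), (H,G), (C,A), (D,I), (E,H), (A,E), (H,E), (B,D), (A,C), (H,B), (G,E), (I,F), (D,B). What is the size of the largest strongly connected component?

{B, D, F, I} are all mutually reachable — one SCC of size 4.
{E, G, H} are all mutually reachable — one SCC of size 3.
{A, C} are all mutually reachable — one SCC of size 2.
The largest has 4 vertices.

4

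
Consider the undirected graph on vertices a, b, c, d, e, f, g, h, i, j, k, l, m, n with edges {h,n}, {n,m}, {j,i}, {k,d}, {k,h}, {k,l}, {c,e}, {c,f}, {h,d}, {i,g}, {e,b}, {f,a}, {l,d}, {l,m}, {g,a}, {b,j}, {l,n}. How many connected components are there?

2

Starting from d we can reach d, h, k, l, m, n. That is one component of size 6.
Starting from a we can reach a, b, c, e, f, g, i, j. That is one component of size 8.
Total: 2 components.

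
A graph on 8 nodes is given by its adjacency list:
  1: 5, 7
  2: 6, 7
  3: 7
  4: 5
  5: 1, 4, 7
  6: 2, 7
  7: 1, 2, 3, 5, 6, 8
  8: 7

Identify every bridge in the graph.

The edges on the cycle 6-7-2-6 are not bridges since each lies on that cycle.
But removing 5-4 disconnects 5 from 4; removing 7-3 disconnects 7 from 3; removing 7-8 disconnects 7 from 8 — these are bridges.

3-7, 4-5, 7-8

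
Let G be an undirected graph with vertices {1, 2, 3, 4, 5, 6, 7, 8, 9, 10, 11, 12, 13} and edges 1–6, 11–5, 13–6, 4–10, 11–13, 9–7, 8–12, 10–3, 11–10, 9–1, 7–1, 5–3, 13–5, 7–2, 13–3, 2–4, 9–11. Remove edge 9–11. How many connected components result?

9 and 11 are still connected via 9-1-6-13-11, so the component count stays at 2.

2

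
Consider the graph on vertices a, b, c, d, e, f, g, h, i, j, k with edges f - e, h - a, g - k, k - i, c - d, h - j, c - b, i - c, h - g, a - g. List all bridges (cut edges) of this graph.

The edges on the cycle h-a-g-h are not bridges since each lies on that cycle.
But removing k - i disconnects k from i; removing i - c disconnects i from c; removing g - k disconnects g from k; removing f - e disconnects f from e — these are bridges.
In total 7 edges are bridges.

b-c, c-d, c-i, e-f, g-k, h-j, i-k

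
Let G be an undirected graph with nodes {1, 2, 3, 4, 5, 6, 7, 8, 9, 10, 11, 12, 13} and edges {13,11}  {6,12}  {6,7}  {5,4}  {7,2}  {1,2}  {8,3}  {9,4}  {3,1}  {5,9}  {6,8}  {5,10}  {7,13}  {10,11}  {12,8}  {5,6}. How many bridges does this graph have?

0

The edges on the cycle 5-9-4-5 are not bridges since each lies on that cycle.
Every edge lies on some cycle, so there are no bridges.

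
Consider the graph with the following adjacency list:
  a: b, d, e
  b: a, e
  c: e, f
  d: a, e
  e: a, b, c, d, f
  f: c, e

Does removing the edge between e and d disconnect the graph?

After removing e-d, the path e-a-d still connects them, so the edge is not a bridge.

No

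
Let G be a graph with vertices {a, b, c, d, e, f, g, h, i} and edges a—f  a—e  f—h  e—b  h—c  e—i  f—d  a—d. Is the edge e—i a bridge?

Yes

Removing e—i leaves no path between e and i: the component count goes from 2 to 3. So it is a bridge.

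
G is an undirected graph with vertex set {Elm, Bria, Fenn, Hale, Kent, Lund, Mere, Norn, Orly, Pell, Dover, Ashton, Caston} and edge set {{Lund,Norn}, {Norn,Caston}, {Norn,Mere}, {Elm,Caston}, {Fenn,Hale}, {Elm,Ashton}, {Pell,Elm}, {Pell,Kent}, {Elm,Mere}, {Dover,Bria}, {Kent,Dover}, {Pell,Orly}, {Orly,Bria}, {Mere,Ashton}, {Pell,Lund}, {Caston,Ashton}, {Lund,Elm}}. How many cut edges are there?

1

The edges on the cycle Norn-Caston-Ashton-Mere-Norn are not bridges since each lies on that cycle.
But removing Fenn–Hale disconnects Fenn from Hale — this is a bridge.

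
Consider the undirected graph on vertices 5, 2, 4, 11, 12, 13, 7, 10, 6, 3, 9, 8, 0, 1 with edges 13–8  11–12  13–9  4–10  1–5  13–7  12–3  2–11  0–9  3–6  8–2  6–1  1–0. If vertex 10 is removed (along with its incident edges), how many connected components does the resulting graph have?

2

With 10 gone, the remaining components are: {4}; {0, 1, 2, 3, 5, 6, 7, 8, 9, 11, 12, 13}.
That is 2 components.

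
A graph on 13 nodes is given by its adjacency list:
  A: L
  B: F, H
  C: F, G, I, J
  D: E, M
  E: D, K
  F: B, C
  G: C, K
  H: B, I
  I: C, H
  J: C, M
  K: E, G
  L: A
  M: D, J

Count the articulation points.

1

Removing C increases the component count from 2 to 3, so C is a cut vertex.
By contrast removing L leaves 2 components; it is not a cut vertex. No other vertex is a cut vertex either.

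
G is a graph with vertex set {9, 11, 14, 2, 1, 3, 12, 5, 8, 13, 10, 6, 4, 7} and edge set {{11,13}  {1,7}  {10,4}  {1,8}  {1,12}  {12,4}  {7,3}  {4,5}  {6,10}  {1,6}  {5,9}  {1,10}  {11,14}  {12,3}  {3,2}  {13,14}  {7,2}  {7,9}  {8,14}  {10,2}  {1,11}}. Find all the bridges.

none

The edges on the cycle 1-12-4-5-9-7-1 are not bridges since each lies on that cycle.
Every edge lies on some cycle, so there are no bridges.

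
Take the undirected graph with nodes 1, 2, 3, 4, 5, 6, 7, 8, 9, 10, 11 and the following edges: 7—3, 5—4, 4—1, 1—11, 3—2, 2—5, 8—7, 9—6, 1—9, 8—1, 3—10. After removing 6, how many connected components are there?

1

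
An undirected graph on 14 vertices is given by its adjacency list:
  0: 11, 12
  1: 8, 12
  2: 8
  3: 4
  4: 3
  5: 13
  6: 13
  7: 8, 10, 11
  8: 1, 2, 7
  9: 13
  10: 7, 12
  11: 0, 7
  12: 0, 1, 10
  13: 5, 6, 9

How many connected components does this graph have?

3

Starting from 3 we can reach 3, 4. That is one component of size 2.
Starting from 5 we can reach 5, 6, 9, 13. That is one component of size 4.
Starting from 0 we can reach 0, 1, 2, 7, 8, 10, 11, 12. That is one component of size 8.
Total: 3 components.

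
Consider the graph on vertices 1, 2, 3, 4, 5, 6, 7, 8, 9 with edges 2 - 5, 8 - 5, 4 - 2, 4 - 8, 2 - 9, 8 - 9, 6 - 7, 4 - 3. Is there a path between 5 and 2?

Yes

From 5 we can reach 2, 3, 4, 5, 8, 9, which includes 2.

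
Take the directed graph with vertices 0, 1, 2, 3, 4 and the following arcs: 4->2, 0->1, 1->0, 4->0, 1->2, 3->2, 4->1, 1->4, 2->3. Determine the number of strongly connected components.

{0, 1, 4} are all mutually reachable — one SCC of size 3.
{2, 3} are all mutually reachable — one SCC of size 2.
That gives 2 strongly connected components.

2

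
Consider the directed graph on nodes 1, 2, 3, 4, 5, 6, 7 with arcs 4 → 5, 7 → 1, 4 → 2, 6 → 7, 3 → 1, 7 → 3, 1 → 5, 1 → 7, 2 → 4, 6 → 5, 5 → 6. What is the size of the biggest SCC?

{1, 3, 5, 6, 7} are all mutually reachable — one SCC of size 5.
{2, 4} are all mutually reachable — one SCC of size 2.
The largest has 5 vertices.

5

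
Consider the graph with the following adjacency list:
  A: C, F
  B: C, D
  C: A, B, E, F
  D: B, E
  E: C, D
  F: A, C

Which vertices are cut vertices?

C

Removing C increases the component count from 1 to 2, so C is a cut vertex.
By contrast removing E leaves 1 component; it is not a cut vertex. No other vertex is a cut vertex either.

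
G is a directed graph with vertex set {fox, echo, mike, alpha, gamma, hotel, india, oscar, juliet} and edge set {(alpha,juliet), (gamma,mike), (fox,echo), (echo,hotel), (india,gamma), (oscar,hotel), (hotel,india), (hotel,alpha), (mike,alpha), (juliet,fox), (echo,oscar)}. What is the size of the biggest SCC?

{fox, echo, mike, alpha, gamma, hotel, india, oscar, juliet} are all mutually reachable — one SCC of size 9.
The largest has 9 vertices.

9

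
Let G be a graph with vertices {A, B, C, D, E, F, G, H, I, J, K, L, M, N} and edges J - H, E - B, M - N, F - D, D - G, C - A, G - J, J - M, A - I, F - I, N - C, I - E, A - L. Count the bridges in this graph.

4

The edges on the cycle F-D-G-J-M-N-C-A-I-F are not bridges since each lies on that cycle.
But removing I - E disconnects I from E; removing J - H disconnects J from H; removing L - A disconnects L from A; removing E - B disconnects E from B — these are bridges.
That makes 4 bridges.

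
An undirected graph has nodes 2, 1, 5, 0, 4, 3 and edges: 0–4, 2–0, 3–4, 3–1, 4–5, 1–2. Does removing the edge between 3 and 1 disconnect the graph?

After removing 3–1, the path 3-4-0-2-1 still connects them, so the edge is not a bridge.

No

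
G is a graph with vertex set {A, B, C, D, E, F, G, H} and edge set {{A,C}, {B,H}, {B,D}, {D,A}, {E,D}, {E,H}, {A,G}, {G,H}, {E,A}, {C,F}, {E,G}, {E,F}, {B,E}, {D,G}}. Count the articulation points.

Removing B, for instance, still leaves 1 component. No single vertex removal increases the component count — the graph has no articulation points.

0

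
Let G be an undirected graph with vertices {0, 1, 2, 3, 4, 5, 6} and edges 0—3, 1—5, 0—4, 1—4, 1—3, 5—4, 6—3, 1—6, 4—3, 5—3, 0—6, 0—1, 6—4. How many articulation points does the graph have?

Removing 0, for instance, still leaves 2 components. No single vertex removal increases the component count — the graph has no articulation points.

0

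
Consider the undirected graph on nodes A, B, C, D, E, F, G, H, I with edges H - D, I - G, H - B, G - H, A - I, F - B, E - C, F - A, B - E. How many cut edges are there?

3

The edges on the cycle F-A-I-G-H-B-F are not bridges since each lies on that cycle.
But removing B - E disconnects B from E; removing C - E disconnects C from E; removing H - D disconnects H from D — these are bridges.
That makes 3 bridges.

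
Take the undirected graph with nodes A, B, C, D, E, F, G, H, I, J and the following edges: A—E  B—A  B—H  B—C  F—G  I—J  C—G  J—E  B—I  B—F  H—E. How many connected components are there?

D is isolated — a component by itself.
Starting from A we can reach A, B, C, E, F, G, H, I, J. That is one component of size 9.
Total: 2 components.

2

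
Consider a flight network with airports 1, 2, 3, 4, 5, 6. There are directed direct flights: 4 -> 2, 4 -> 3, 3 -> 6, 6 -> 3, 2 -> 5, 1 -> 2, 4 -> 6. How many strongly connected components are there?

{3, 6} are all mutually reachable — one SCC of size 2.
{4} is an SCC by itself.
{5} is an SCC by itself.
{2} is an SCC by itself.
{1} is an SCC by itself.
That gives 5 strongly connected components.

5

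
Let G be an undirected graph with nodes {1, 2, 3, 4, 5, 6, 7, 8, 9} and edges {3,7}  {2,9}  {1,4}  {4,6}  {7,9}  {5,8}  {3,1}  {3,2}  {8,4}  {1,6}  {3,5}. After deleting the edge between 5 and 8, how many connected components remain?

5 and 8 are still connected via 5-3-1-4-8, so the component count stays at 1.

1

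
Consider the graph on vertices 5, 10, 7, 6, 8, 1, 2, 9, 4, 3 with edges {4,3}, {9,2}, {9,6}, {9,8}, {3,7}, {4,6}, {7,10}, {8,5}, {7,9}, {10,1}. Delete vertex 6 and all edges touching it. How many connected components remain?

With 6 gone, the remaining components are: {1, 2, 3, 4, 5, 7, 8, 9, 10}.
That is 1 component.

1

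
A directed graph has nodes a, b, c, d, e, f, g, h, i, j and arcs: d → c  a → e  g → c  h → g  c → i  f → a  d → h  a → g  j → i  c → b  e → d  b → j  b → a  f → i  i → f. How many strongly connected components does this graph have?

{a, b, c, d, e, f, g, h, i, j} are all mutually reachable — one SCC of size 10.
That gives 1 strongly connected component.

1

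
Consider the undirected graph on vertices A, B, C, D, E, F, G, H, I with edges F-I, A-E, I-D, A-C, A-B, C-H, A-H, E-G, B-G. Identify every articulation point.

A, I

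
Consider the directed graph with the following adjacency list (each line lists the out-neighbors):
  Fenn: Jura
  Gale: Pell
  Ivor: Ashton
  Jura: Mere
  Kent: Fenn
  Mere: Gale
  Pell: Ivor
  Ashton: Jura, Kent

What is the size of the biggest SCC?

{Fenn, Gale, Ivor, Jura, Kent, Mere, Pell, Ashton} are all mutually reachable — one SCC of size 8.
The largest has 8 vertices.

8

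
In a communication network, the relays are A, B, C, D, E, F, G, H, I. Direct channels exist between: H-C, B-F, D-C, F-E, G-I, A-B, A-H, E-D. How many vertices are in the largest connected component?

7

Starting from G we can reach G, I. That is one component of size 2.
Starting from A we can reach A, B, C, D, E, F, H. That is one component of size 7.
The largest has 7 vertices.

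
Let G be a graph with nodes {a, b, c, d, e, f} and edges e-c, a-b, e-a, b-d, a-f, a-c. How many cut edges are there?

3

The edges on the cycle e-a-c-e are not bridges since each lies on that cycle.
But removing a-f disconnects a from f; removing a-b disconnects a from b; removing b-d disconnects b from d — these are bridges.
That makes 3 bridges.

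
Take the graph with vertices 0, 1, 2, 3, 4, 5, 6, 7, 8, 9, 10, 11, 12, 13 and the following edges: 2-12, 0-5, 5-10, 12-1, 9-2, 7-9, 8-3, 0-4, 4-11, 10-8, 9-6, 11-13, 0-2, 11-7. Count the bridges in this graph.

The edges on the cycle 0-4-11-7-9-2-0 are not bridges since each lies on that cycle.
But removing 10-5 disconnects 10 from 5; removing 11-13 disconnects 11 from 13; removing 0-5 disconnects 0 from 5; removing 10-8 disconnects 10 from 8 — these are bridges.
In total 8 edges are bridges.

8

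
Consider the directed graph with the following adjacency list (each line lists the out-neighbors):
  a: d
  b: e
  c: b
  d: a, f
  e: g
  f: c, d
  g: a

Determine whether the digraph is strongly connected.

Yes

From b we can reach every vertex (a, b, c, d, e, f, g), and every vertex can reach b (a, b, c, d, e, f, g). So the whole graph is one strongly connected component.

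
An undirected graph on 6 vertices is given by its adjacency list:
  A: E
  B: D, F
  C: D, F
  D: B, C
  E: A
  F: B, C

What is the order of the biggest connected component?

Starting from A we can reach A, E. That is one component of size 2.
Starting from B we can reach B, C, D, F. That is one component of size 4.
The largest has 4 vertices.

4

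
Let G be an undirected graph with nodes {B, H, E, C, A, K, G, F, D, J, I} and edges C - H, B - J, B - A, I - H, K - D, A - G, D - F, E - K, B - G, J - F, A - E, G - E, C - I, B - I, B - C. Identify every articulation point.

Removing B increases the component count from 1 to 2, so B is a cut vertex.
By contrast removing E leaves 1 component; it is not a cut vertex. No other vertex is a cut vertex either.

B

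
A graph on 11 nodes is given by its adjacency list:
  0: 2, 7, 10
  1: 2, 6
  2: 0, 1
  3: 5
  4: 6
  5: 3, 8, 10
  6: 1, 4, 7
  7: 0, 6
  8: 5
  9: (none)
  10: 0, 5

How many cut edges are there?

5

The edges on the cycle 2-0-7-6-1-2 are not bridges since each lies on that cycle.
But removing 3-5 disconnects 3 from 5; removing 6-4 disconnects 6 from 4; removing 10-5 disconnects 10 from 5; removing 8-5 disconnects 8 from 5 — these are bridges.
In total 5 edges are bridges.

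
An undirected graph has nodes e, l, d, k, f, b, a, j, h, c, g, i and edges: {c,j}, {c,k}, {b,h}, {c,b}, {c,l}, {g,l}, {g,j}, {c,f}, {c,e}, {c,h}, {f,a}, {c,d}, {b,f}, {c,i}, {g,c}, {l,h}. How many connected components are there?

1

Starting from a we can reach a, b, c, d, e, f, g, h, i, j, k, l. That is one component of size 12.
Total: 1 component.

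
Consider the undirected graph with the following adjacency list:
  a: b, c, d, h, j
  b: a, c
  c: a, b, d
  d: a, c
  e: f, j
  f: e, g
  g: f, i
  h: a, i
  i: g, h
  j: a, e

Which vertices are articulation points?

a

Removing a increases the component count from 1 to 2, so a is a cut vertex.
By contrast removing f leaves 1 component; it is not a cut vertex. No other vertex is a cut vertex either.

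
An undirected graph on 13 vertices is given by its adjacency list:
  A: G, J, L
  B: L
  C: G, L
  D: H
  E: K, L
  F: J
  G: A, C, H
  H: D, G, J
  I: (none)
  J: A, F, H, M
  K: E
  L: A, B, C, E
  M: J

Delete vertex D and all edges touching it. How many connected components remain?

With D gone, the remaining components are: {I}; {A, B, C, E, F, G, H, J, K, L, M}.
That is 2 components.

2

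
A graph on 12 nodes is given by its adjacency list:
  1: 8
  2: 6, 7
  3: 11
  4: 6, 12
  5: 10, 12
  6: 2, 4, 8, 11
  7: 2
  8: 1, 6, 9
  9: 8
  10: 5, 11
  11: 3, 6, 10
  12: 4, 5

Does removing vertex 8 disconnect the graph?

Deleting 8 raises the number of components from 1 to 3, so 8 is a cut vertex.

Yes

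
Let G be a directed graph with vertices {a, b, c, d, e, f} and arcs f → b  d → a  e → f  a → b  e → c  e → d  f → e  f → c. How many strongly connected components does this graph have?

{e, f} are all mutually reachable — one SCC of size 2.
{d} is an SCC by itself.
{a} is an SCC by itself.
{b} is an SCC by itself.
{c} is an SCC by itself.
That gives 5 strongly connected components.

5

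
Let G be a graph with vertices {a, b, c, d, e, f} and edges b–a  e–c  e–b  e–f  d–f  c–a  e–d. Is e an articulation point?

Deleting e raises the number of components from 1 to 2, so e is a cut vertex.

Yes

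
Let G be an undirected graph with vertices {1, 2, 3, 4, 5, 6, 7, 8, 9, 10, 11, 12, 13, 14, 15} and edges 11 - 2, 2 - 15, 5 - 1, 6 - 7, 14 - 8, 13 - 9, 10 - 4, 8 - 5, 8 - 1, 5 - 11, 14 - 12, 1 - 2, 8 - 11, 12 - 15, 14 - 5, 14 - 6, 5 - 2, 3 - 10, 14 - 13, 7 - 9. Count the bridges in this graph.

2

The edges on the cycle 14-6-7-9-13-14 are not bridges since each lies on that cycle.
But removing 10 - 4 disconnects 10 from 4; removing 3 - 10 disconnects 3 from 10 — these are bridges.
That makes 2 bridges.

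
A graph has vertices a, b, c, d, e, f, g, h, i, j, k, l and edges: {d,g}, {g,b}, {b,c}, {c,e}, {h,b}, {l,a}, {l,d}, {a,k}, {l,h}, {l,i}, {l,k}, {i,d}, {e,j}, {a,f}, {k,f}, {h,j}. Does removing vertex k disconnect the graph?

No

Deleting k leaves 1 component (was 1) (its neighbors a, f, l remain connected to each other), so k is not a cut vertex.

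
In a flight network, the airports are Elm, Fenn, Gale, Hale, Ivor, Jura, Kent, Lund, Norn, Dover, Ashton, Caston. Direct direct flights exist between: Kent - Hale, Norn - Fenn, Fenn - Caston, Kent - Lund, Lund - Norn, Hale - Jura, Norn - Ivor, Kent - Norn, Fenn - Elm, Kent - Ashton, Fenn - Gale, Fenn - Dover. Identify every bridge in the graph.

The edges on the cycle Kent-Lund-Norn-Kent are not bridges since each lies on that cycle.
But removing Norn - Fenn disconnects Norn from Fenn; removing Dover - Fenn disconnects Dover from Fenn; removing Jura - Hale disconnects Jura from Hale; removing Fenn - Caston disconnects Fenn from Caston — these are bridges.
In total 9 edges are bridges.

Ashton-Kent, Caston-Fenn, Dover-Fenn, Elm-Fenn, Fenn-Gale, Fenn-Norn, Hale-Jura, Hale-Kent, Ivor-Norn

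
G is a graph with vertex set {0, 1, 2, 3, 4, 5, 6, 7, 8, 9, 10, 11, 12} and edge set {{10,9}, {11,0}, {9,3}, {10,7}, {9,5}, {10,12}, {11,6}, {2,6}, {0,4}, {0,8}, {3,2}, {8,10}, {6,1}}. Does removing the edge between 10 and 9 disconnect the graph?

No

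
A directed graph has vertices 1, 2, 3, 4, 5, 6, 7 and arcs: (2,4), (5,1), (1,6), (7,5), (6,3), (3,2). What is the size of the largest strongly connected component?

{2} is an SCC by itself.
{4} is an SCC by itself.
{6} is an SCC by itself.
{1} is an SCC by itself.
{5} is an SCC by itself.
(and 2 more singleton SCCs)
The largest has 1 vertex.

1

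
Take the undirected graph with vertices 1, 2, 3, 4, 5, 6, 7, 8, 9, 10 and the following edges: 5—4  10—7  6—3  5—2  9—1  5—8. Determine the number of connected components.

Starting from 7 we can reach 7, 10. That is one component of size 2.
Starting from 1 we can reach 1, 9. That is one component of size 2.
Starting from 3 we can reach 3, 6. That is one component of size 2.
Starting from 2 we can reach 2, 4, 5, 8. That is one component of size 4.
Total: 4 components.

4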